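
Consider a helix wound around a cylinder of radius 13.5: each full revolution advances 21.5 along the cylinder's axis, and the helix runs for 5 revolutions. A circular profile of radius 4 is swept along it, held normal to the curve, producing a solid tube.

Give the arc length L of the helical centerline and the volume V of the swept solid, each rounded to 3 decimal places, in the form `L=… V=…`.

L=437.527 V=21992.501

2πR = 2π·13.5 = 84.823002
per-turn = √(84.823002² + 21.5²) = √(7194.9416 + 462.25) = √7657.1916 = 87.505380
L = 5 × 87.505380 = 437.526902
V = π·4² × L = 50.265482 × 437.526902 = 21992.500831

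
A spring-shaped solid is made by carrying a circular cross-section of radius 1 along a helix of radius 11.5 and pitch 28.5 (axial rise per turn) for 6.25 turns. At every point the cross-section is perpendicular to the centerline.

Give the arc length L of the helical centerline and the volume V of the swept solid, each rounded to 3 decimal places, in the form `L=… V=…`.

2πR = 2π·11.5 = 72.256631
per-turn = √(72.256631² + 28.5²) = √(5221.0207 + 812.25) = √6033.2707 = 77.674132
L = 6.25 × 77.674132 = 485.463323
V = π·1² × L = 3.141593 × 485.463323 = 1525.128009

L=485.463 V=1525.128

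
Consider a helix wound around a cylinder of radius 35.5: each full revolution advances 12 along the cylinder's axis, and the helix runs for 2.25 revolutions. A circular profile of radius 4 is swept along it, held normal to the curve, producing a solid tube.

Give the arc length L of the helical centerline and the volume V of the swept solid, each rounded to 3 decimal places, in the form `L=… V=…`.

2πR = 2π·35.5 = 223.053078
per-turn = √(223.053078² + 12²) = √(49752.6758 + 144) = √49896.6758 = 223.375638
L = 2.25 × 223.375638 = 502.595186
V = π·4² × L = 50.265482 × 502.595186 = 25263.189514

L=502.595 V=25263.190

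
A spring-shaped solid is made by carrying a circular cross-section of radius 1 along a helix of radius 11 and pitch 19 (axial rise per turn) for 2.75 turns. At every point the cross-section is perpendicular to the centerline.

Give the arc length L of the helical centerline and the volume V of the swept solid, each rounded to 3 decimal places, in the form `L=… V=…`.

2πR = 2π·11 = 69.115038
per-turn = √(69.115038² + 19²) = √(4776.8885 + 361) = √5137.8885 = 71.679066
L = 2.75 × 71.679066 = 197.117432
V = π·1² × L = 3.141593 × 197.117432 = 619.262676

L=197.117 V=619.263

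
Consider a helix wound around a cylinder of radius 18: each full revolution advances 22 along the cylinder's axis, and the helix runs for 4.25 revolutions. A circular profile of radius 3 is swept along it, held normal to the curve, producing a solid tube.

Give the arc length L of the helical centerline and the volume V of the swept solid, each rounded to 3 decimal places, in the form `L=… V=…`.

L=489.673 V=13845.183

2πR = 2π·18 = 113.097336
per-turn = √(113.097336² + 22²) = √(12791.0073 + 484) = √13275.0073 = 115.217218
L = 4.25 × 115.217218 = 489.673176
V = π·3² × L = 28.274334 × 489.673176 = 13845.182875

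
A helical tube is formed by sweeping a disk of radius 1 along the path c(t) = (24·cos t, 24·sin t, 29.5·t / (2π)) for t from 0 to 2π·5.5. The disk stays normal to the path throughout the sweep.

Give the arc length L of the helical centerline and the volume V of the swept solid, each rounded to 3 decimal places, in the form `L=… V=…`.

2πR = 2π·24 = 150.796447
per-turn = √(150.796447² + 29.5²) = √(22739.5685 + 870.25) = √23609.8185 = 153.654868
L = 5.5 × 153.654868 = 845.101775
V = π·1² × L = 3.141593 × 845.101775 = 2654.965529

L=845.102 V=2654.966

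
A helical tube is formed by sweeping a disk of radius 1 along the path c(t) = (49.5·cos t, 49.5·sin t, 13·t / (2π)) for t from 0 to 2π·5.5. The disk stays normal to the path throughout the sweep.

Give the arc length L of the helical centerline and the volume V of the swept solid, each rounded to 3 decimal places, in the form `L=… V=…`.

2πR = 2π·49.5 = 311.017673
per-turn = √(311.017673² + 13²) = √(96731.9927 + 169) = √96900.9927 = 311.289243
L = 5.5 × 311.289243 = 1712.090836
V = π·1² × L = 3.141593 × 1712.090836 = 5378.691992

L=1712.091 V=5378.692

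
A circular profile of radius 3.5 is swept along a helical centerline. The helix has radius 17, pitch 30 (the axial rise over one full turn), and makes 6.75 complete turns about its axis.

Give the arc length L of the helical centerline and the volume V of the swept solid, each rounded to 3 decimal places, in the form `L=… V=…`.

L=748.893 V=28820.782

2πR = 2π·17 = 106.814150
per-turn = √(106.814150² + 30²) = √(11409.2627 + 900) = √12309.2627 = 110.947117
L = 6.75 × 110.947117 = 748.893037
V = π·3.5² × L = 38.484510 × 748.893037 = 28820.781585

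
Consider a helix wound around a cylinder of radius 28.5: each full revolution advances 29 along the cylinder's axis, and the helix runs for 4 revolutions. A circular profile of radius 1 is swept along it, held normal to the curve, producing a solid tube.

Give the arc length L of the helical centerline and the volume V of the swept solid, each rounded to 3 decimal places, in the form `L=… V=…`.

2πR = 2π·28.5 = 179.070781
per-turn = √(179.070781² + 29²) = √(32066.3447 + 841) = √32907.3447 = 181.403817
L = 4 × 181.403817 = 725.615267
V = π·1² × L = 3.141593 × 725.615267 = 2279.587591

L=725.615 V=2279.588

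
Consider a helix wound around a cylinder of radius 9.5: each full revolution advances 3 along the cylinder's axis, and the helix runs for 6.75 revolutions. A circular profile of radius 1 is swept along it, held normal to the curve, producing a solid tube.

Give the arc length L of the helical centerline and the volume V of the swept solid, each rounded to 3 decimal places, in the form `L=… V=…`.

L=403.418 V=1267.374

2πR = 2π·9.5 = 59.690260
per-turn = √(59.690260² + 3²) = √(3562.9272 + 9) = √3571.9272 = 59.765602
L = 6.75 × 59.765602 = 403.417814
V = π·1² × L = 3.141593 × 403.417814 = 1267.374440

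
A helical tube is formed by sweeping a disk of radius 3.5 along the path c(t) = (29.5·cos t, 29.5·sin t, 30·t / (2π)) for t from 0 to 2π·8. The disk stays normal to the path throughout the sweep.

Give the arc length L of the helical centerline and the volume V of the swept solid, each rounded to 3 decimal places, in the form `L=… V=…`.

L=1502.128 V=57808.678

2πR = 2π·29.5 = 185.353967
per-turn = √(185.353967² + 30²) = √(34356.0929 + 900) = √35256.0929 = 187.766059
L = 8 × 187.766059 = 1502.128472
V = π·3.5² × L = 38.484510 × 1502.128472 = 57808.678218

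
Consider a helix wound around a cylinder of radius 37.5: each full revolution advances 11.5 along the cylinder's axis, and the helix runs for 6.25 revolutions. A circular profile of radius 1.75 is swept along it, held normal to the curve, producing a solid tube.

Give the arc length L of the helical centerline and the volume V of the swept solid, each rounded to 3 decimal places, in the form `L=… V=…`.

L=1474.375 V=14185.145

2πR = 2π·37.5 = 235.619449
per-turn = √(235.619449² + 11.5²) = √(55516.5248 + 132.25) = √55648.7748 = 235.899925
L = 6.25 × 235.899925 = 1474.374533
V = π·1.75² × L = 9.621128 × 1474.374533 = 14185.145368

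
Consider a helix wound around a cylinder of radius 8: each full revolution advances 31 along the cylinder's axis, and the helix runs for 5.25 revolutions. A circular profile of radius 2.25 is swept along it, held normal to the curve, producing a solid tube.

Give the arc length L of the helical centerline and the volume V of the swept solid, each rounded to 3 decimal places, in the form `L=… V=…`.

L=310.044 V=4931.042

2πR = 2π·8 = 50.265482
per-turn = √(50.265482² + 31²) = √(2526.6187 + 961) = √3487.6187 = 59.056064
L = 5.25 × 59.056064 = 310.044337
V = π·2.25² × L = 15.904313 × 310.044337 = 4931.042127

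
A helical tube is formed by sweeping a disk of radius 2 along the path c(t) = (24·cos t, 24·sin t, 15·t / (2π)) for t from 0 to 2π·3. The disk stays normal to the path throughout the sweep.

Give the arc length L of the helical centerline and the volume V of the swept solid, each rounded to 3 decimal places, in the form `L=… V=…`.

L=454.622 V=5712.948

2πR = 2π·24 = 150.796447
per-turn = √(150.796447² + 15²) = √(22739.5685 + 225) = √22964.5685 = 151.540650
L = 3 × 151.540650 = 454.621949
V = π·2² × L = 12.566371 × 454.621949 = 5712.947905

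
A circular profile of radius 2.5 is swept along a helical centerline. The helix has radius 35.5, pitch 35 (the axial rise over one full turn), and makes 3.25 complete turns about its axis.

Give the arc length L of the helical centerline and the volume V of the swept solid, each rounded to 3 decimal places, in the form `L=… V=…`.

2πR = 2π·35.5 = 223.053078
per-turn = √(223.053078² + 35²) = √(49752.6758 + 1225) = √50977.6758 = 225.782364
L = 3.25 × 225.782364 = 733.792682
V = π·2.5² × L = 19.634954 × 733.792682 = 14407.985623

L=733.793 V=14407.986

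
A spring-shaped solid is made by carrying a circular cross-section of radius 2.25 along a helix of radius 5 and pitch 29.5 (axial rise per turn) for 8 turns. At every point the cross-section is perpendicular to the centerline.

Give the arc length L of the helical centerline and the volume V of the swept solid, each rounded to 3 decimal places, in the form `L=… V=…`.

L=344.763 V=5483.217

2πR = 2π·5 = 31.415927
per-turn = √(31.415927² + 29.5²) = √(986.9604 + 870.25) = √1857.2104 = 43.095364
L = 8 × 43.095364 = 344.762916
V = π·2.25² × L = 15.904313 × 344.762916 = 5483.217259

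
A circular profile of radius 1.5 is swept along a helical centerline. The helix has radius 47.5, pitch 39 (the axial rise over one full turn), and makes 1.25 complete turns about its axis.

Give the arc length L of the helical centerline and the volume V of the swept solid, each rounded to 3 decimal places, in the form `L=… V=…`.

L=376.236 V=2659.454

2πR = 2π·47.5 = 298.451302
per-turn = √(298.451302² + 39²) = √(89073.1797 + 1521) = √90594.1797 = 300.988670
L = 1.25 × 300.988670 = 376.235838
V = π·1.5² × L = 7.068583 × 376.235838 = 2659.454426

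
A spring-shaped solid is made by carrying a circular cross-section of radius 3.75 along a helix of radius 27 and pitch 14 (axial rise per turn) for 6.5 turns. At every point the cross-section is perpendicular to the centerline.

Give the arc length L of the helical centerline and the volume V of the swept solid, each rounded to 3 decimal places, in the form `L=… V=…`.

2πR = 2π·27 = 169.646003
per-turn = √(169.646003² + 14²) = √(28779.7664 + 196) = √28975.7664 = 170.222697
L = 6.5 × 170.222697 = 1106.447528
V = π·3.75² × L = 44.178647 × 1106.447528 = 48881.354414

L=1106.448 V=48881.354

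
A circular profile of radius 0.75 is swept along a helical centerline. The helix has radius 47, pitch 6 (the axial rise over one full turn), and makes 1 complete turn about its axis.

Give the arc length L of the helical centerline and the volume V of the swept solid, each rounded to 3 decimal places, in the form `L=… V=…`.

2πR = 2π·47 = 295.309709
per-turn = √(295.309709² + 6²) = √(87207.8245 + 36) = √87243.8245 = 295.370656
L = 1 × 295.370656 = 295.370656
V = π·0.75² × L = 1.767146 × 295.370656 = 521.963034

L=295.371 V=521.963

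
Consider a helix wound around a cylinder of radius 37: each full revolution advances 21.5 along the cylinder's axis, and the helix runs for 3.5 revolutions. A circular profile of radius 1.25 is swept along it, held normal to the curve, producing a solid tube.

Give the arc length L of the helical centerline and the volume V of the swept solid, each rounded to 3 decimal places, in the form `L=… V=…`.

2πR = 2π·37 = 232.477856
per-turn = √(232.477856² + 21.5²) = √(54045.9537 + 462.25) = √54508.2037 = 233.469920
L = 3.5 × 233.469920 = 817.144721
V = π·1.25² × L = 4.908739 × 817.144721 = 4011.149770

L=817.145 V=4011.150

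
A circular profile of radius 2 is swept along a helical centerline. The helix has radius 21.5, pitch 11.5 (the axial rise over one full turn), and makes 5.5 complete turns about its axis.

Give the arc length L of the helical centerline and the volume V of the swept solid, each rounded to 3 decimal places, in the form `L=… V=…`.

L=745.674 V=9370.416

2πR = 2π·21.5 = 135.088484
per-turn = √(135.088484² + 11.5²) = √(18248.8985 + 132.25) = √18381.1485 = 135.577094
L = 5.5 × 135.577094 = 745.674019
V = π·2² × L = 12.566371 × 745.674019 = 9370.416086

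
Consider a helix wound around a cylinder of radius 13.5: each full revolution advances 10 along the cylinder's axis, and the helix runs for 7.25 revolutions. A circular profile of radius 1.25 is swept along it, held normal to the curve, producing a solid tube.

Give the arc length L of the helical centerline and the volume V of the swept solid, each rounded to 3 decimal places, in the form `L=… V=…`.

2πR = 2π·13.5 = 84.823002
per-turn = √(84.823002² + 10²) = √(7194.9416 + 100) = √7294.9416 = 85.410430
L = 7.25 × 85.410430 = 619.225620
V = π·1.25² × L = 4.908739 × 619.225620 = 3039.616654

L=619.226 V=3039.617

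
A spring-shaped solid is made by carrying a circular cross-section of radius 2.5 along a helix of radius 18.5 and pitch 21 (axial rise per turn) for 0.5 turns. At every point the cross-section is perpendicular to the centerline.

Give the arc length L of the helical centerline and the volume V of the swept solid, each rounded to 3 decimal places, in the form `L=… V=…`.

2πR = 2π·18.5 = 116.238928
per-turn = √(116.238928² + 21²) = √(13511.4884 + 441) = √13952.4884 = 118.120652
L = 0.5 × 118.120652 = 59.060326
V = π·2.5² × L = 19.634954 × 59.060326 = 1159.646789

L=59.060 V=1159.647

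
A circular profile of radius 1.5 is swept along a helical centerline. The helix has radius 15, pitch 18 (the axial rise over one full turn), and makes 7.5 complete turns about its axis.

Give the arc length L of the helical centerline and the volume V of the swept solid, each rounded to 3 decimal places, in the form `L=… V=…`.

L=719.634 V=5086.796

2πR = 2π·15 = 94.247780
per-turn = √(94.247780² + 18²) = √(8882.6440 + 324) = √9206.6440 = 95.951258
L = 7.5 × 95.951258 = 719.634437
V = π·1.5² × L = 7.068583 × 719.634437 = 5086.796086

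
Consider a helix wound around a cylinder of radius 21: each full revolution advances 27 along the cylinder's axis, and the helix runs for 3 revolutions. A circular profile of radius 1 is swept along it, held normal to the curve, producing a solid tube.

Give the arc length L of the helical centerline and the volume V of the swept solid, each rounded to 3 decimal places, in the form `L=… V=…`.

L=404.043 V=1269.339

2πR = 2π·21 = 131.946891
per-turn = √(131.946891² + 27²) = √(17409.9822 + 729) = √18138.9822 = 134.681039
L = 3 × 134.681039 = 404.043116
V = π·1² × L = 3.141593 × 404.043116 = 1269.338885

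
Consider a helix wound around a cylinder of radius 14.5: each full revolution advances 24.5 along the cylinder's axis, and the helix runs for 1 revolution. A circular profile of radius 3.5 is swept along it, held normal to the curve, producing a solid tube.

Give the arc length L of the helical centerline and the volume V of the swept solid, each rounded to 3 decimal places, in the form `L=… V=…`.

L=94.343 V=3630.741

2πR = 2π·14.5 = 91.106187
per-turn = √(91.106187² + 24.5²) = √(8300.3373 + 600.25) = √8900.5873 = 94.342924
L = 1 × 94.342924 = 94.342924
V = π·3.5² × L = 38.484510 × 94.342924 = 3630.741201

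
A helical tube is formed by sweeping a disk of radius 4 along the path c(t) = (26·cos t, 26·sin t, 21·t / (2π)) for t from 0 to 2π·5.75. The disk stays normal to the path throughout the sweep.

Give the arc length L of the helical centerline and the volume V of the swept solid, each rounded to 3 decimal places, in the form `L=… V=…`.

L=947.066 V=47604.704

2πR = 2π·26 = 163.362818
per-turn = √(163.362818² + 21²) = √(26687.4103 + 441) = √27128.4103 = 164.707044
L = 5.75 × 164.707044 = 947.065502
V = π·4² × L = 50.265482 × 947.065502 = 47604.704390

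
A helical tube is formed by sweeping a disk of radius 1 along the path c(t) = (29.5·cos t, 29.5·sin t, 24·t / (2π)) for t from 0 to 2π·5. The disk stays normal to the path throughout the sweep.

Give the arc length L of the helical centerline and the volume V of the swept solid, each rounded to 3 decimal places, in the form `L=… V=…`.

2πR = 2π·29.5 = 185.353967
per-turn = √(185.353967² + 24²) = √(34356.0929 + 576) = √34932.0929 = 186.901292
L = 5 × 186.901292 = 934.506460
V = π·1² × L = 3.141593 × 934.506460 = 2935.838628

L=934.506 V=2935.839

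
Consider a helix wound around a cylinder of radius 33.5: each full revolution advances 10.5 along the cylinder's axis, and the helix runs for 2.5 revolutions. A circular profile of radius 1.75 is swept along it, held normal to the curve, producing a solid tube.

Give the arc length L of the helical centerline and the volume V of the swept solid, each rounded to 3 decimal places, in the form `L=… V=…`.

2πR = 2π·33.5 = 210.486708
per-turn = √(210.486708² + 10.5²) = √(44304.6542 + 110.25) = √44414.9042 = 210.748438
L = 2.5 × 210.748438 = 526.871095
V = π·1.75² × L = 9.621128 × 526.871095 = 5069.093984

L=526.871 V=5069.094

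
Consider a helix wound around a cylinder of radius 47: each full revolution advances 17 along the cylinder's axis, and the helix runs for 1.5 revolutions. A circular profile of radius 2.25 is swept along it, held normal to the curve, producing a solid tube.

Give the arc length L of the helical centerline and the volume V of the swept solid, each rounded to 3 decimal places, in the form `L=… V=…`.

2πR = 2π·47 = 295.309709
per-turn = √(295.309709² + 17²) = √(87207.8245 + 289) = √87496.8245 = 295.798622
L = 1.5 × 295.798622 = 443.697932
V = π·2.25² × L = 15.904313 × 443.697932 = 7056.710707

L=443.698 V=7056.711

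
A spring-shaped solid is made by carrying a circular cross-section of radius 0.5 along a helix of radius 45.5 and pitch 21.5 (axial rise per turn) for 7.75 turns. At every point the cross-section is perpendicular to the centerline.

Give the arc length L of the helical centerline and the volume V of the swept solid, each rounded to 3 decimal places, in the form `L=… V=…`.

L=2221.865 V=1745.049

2πR = 2π·45.5 = 285.884931
per-turn = √(285.884931² + 21.5²) = √(81730.1940 + 462.25) = √82192.4440 = 286.692246
L = 7.75 × 286.692246 = 2221.864908
V = π·0.5² × L = 0.785398 × 2221.864908 = 1745.048618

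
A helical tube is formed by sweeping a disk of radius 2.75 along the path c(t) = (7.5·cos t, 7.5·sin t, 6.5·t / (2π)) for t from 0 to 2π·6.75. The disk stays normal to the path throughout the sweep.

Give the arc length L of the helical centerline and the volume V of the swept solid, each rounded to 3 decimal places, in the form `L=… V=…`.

L=321.098 V=7628.739

2πR = 2π·7.5 = 47.123890
per-turn = √(47.123890² + 6.5²) = √(2220.6610 + 42.25) = √2262.9110 = 47.570064
L = 6.75 × 47.570064 = 321.097932
V = π·2.75² × L = 23.758294 × 321.097932 = 7628.739216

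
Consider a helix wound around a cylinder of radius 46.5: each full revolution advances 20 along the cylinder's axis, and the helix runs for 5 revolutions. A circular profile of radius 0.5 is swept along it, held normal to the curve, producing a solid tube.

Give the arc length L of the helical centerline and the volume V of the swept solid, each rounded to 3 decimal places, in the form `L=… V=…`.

L=1464.259 V=1150.027

2πR = 2π·46.5 = 292.168117
per-turn = √(292.168117² + 20²) = √(85362.2085 + 400) = √85762.2085 = 292.851854
L = 5 × 292.851854 = 1464.259271
V = π·0.5² × L = 0.785398 × 1464.259271 = 1150.026542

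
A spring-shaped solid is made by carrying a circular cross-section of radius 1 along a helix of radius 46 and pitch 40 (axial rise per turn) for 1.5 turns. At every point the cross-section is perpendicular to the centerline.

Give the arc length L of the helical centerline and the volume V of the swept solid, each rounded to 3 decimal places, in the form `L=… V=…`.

L=437.672 V=1374.987

2πR = 2π·46 = 289.026524
per-turn = √(289.026524² + 40²) = √(83536.3317 + 1600) = √85136.3317 = 291.781308
L = 1.5 × 291.781308 = 437.671962
V = π·1² × L = 3.141593 × 437.671962 = 1374.987020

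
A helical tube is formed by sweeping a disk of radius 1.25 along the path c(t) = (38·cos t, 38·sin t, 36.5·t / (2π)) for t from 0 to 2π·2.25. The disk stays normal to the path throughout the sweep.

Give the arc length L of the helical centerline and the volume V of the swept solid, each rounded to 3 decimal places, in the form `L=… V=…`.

2πR = 2π·38 = 238.761042
per-turn = √(238.761042² + 36.5²) = √(57006.8350 + 1332.25) = √58339.0850 = 241.534853
L = 2.25 × 241.534853 = 543.453418
V = π·1.25² × L = 4.908739 × 543.453418 = 2667.670729

L=543.453 V=2667.671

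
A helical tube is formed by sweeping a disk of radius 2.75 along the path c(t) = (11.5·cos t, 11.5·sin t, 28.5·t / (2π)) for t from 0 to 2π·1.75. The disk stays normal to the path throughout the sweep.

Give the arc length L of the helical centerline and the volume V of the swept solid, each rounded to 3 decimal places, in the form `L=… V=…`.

L=135.930 V=3229.459

2πR = 2π·11.5 = 72.256631
per-turn = √(72.256631² + 28.5²) = √(5221.0207 + 812.25) = √6033.2707 = 77.674132
L = 1.75 × 77.674132 = 135.929730
V = π·2.75² × L = 23.758294 × 135.929730 = 3229.458558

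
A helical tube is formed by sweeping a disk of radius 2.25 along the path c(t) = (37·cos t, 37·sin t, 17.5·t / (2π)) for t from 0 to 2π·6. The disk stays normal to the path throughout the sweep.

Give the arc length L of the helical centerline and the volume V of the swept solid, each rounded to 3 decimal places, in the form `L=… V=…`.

L=1398.814 V=22247.168

2πR = 2π·37 = 232.477856
per-turn = √(232.477856² + 17.5²) = √(54045.9537 + 306.25) = √54352.2037 = 233.135591
L = 6 × 233.135591 = 1398.813545
V = π·2.25² × L = 15.904313 × 1398.813545 = 22247.168178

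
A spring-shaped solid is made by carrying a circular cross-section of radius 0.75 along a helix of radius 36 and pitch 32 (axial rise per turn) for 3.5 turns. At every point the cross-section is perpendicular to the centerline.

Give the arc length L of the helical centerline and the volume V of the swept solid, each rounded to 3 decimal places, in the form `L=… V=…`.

2πR = 2π·36 = 226.194671
per-turn = √(226.194671² + 32²) = √(51164.0292 + 1024) = √52188.0292 = 228.446994
L = 3.5 × 228.446994 = 799.564480
V = π·0.75² × L = 1.767146 × 799.564480 = 1412.947067

L=799.564 V=1412.947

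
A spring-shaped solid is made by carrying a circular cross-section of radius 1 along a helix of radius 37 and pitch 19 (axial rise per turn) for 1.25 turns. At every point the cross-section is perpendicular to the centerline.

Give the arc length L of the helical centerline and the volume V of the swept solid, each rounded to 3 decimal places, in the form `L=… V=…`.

L=291.566 V=915.982

2πR = 2π·37 = 232.477856
per-turn = √(232.477856² + 19²) = √(54045.9537 + 361) = √54406.9537 = 233.252982
L = 1.25 × 233.252982 = 291.566228
V = π·1² × L = 3.141593 × 291.566228 = 915.982319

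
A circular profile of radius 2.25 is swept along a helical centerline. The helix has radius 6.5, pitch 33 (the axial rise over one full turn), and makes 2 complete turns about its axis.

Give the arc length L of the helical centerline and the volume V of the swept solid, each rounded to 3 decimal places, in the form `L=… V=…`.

2πR = 2π·6.5 = 40.840704
per-turn = √(40.840704² + 33²) = √(1667.9631 + 1089) = √2756.9631 = 52.506791
L = 2 × 52.506791 = 105.013583
V = π·2.25² × L = 15.904313 × 105.013583 = 1670.168870

L=105.014 V=1670.169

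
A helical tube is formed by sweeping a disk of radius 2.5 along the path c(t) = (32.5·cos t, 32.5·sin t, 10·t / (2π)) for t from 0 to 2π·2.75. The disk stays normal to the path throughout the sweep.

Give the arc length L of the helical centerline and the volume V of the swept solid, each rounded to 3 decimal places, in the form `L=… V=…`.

L=562.233 V=11039.412

2πR = 2π·32.5 = 204.203522
per-turn = √(204.203522² + 10²) = √(41699.0786 + 100) = √41799.0786 = 204.448230
L = 2.75 × 204.448230 = 562.232631
V = π·2.5² × L = 19.634954 × 562.232631 = 11039.411904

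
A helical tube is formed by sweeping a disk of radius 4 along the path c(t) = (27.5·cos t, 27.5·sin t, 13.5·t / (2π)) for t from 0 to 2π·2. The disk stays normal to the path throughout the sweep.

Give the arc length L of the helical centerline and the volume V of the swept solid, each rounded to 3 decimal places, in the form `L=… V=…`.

2πR = 2π·27.5 = 172.787596
per-turn = √(172.787596² + 13.5²) = √(29855.5533 + 182.25) = √30037.8033 = 173.314175
L = 2 × 173.314175 = 346.628350
V = π·4² × L = 50.265482 × 346.628350 = 17423.441263

L=346.628 V=17423.441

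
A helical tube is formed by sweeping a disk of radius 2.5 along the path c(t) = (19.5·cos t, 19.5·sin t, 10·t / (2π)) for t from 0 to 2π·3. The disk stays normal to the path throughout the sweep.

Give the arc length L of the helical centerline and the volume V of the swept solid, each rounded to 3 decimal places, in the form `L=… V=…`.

L=368.789 V=7241.147

2πR = 2π·19.5 = 122.522113
per-turn = √(122.522113² + 10²) = √(15011.6683 + 100) = √15111.6683 = 122.929526
L = 3 × 122.929526 = 368.788577
V = π·2.5² × L = 19.634954 × 368.788577 = 7241.146780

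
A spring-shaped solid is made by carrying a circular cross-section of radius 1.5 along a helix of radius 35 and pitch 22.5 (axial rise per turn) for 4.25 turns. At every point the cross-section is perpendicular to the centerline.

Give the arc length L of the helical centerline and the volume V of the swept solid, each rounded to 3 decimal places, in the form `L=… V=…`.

L=939.503 V=6640.955

2πR = 2π·35 = 219.911486
per-turn = √(219.911486² + 22.5²) = √(48361.0616 + 506.25) = √48867.3116 = 221.059520
L = 4.25 × 221.059520 = 939.502962
V = π·1.5² × L = 7.068583 × 939.502962 = 6640.955106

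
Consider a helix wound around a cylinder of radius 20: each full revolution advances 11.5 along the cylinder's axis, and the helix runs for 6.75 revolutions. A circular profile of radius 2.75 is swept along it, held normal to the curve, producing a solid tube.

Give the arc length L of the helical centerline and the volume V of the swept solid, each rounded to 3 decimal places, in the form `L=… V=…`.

2πR = 2π·20 = 125.663706
per-turn = √(125.663706² + 11.5²) = √(15791.3670 + 132.25) = √15923.6170 = 126.188815
L = 6.75 × 126.188815 = 851.774502
V = π·2.75² × L = 23.758294 × 851.774502 = 20236.709406

L=851.775 V=20236.709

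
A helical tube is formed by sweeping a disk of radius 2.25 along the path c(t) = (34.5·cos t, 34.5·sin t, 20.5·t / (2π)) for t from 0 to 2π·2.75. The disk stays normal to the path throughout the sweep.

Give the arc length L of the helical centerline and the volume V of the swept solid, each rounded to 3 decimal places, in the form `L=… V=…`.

L=598.777 V=9523.136

2πR = 2π·34.5 = 216.769893
per-turn = √(216.769893² + 20.5²) = √(46989.1866 + 420.25) = √47409.4366 = 217.737081
L = 2.75 × 217.737081 = 598.776973
V = π·2.25² × L = 15.904313 × 598.776973 = 9523.136288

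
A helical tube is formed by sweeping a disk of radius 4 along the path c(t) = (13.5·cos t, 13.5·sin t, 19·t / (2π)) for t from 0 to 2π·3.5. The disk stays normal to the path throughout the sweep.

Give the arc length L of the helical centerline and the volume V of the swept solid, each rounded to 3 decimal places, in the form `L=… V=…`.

L=304.237 V=15292.631

2πR = 2π·13.5 = 84.823002
per-turn = √(84.823002² + 19²) = √(7194.9416 + 361) = √7555.9416 = 86.924919
L = 3.5 × 86.924919 = 304.237218
V = π·4² × L = 50.265482 × 304.237218 = 15292.630535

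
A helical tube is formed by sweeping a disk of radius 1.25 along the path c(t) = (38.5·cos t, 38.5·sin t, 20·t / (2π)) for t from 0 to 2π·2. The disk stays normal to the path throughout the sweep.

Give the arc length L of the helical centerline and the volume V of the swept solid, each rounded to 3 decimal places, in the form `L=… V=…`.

L=485.456 V=2382.977

2πR = 2π·38.5 = 241.902634
per-turn = √(241.902634² + 20²) = √(58516.8845 + 400) = √58916.8845 = 242.728005
L = 2 × 242.728005 = 485.456010
V = π·1.25² × L = 4.908739 × 485.456010 = 2382.976618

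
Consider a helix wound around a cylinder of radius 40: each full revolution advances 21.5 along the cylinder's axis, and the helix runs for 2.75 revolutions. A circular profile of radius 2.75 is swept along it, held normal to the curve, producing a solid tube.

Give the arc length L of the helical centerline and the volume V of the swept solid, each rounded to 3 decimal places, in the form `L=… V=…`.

2πR = 2π·40 = 251.327412
per-turn = √(251.327412² + 21.5²) = √(63165.4682 + 462.25) = √63627.7182 = 252.245353
L = 2.75 × 252.245353 = 693.674721
V = π·2.75² × L = 23.758294 × 693.674721 = 16480.528270

L=693.675 V=16480.528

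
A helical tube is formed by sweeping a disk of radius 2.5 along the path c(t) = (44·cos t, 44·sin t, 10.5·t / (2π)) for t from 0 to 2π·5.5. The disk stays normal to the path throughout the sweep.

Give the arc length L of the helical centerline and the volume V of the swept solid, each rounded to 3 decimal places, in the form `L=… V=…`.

2πR = 2π·44 = 276.460154
per-turn = √(276.460154² + 10.5²) = √(76430.2165 + 110.25) = √76540.4665 = 276.659477
L = 5.5 × 276.659477 = 1521.627126
V = π·2.5² × L = 19.634954 × 1521.627126 = 29877.078757

L=1521.627 V=29877.079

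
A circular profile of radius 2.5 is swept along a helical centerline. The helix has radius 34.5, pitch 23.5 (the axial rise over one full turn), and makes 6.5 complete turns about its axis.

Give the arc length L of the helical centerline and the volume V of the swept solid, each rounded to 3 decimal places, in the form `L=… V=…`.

L=1417.260 V=27827.834

2πR = 2π·34.5 = 216.769893
per-turn = √(216.769893² + 23.5²) = √(46989.1866 + 552.25) = √47541.4366 = 218.039988
L = 6.5 × 218.039988 = 1417.259925
V = π·2.5² × L = 19.634954 × 1417.259925 = 27827.833549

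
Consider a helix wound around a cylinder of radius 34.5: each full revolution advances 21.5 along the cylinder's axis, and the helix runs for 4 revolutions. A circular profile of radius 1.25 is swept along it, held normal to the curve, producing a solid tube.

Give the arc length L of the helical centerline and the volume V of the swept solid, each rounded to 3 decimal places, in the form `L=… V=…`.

2πR = 2π·34.5 = 216.769893
per-turn = √(216.769893² + 21.5²) = √(46989.1866 + 462.25) = √47451.4366 = 217.833506
L = 4 × 217.833506 = 871.334026
V = π·1.25² × L = 4.908739 × 871.334026 = 4277.150898

L=871.334 V=4277.151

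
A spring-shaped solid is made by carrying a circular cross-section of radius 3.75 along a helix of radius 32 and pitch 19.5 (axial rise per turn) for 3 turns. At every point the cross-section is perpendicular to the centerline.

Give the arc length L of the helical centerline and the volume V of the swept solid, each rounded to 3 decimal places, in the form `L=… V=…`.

L=606.016 V=26772.965

2πR = 2π·32 = 201.061930
per-turn = √(201.061930² + 19.5²) = √(40425.8996 + 380.25) = √40806.1496 = 202.005321
L = 3 × 202.005321 = 606.015962
V = π·3.75² × L = 44.178647 × 606.015962 = 26772.965091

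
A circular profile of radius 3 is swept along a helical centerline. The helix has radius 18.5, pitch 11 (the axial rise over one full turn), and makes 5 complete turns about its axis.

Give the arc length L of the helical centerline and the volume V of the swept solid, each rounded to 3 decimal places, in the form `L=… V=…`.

2πR = 2π·18.5 = 116.238928
per-turn = √(116.238928² + 11²) = √(13511.4884 + 121) = √13632.4884 = 116.758248
L = 5 × 116.758248 = 583.791239
V = π·3² × L = 28.274334 × 583.791239 = 16506.308406

L=583.791 V=16506.308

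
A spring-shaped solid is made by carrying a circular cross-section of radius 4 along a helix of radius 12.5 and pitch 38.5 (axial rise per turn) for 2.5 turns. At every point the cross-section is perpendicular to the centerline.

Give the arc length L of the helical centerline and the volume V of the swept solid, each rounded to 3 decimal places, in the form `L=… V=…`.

L=218.671 V=10991.626

2πR = 2π·12.5 = 78.539816
per-turn = √(78.539816² + 38.5²) = √(6168.5028 + 1482.25) = √7650.7528 = 87.468582
L = 2.5 × 87.468582 = 218.671454
V = π·4² × L = 50.265482 × 218.671454 = 10991.626123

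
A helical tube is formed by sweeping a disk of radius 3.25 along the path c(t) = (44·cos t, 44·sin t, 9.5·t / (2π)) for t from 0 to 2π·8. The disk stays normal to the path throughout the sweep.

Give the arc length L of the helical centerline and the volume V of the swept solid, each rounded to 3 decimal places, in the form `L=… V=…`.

2πR = 2π·44 = 276.460154
per-turn = √(276.460154² + 9.5²) = √(76430.2165 + 90.25) = √76520.4665 = 276.623330
L = 8 × 276.623330 = 2212.986637
V = π·3.25² × L = 33.183072 × 2212.986637 = 73433.695798

L=2212.987 V=73433.696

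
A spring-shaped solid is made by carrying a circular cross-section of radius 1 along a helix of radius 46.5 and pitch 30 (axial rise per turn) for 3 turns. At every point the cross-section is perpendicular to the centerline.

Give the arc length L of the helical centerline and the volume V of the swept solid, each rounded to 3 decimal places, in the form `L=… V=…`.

2πR = 2π·46.5 = 292.168117
per-turn = √(292.168117² + 30²) = √(85362.2085 + 900) = √86262.2085 = 293.704287
L = 3 × 293.704287 = 881.112862
V = π·1² × L = 3.141593 × 881.112862 = 2768.097695

L=881.113 V=2768.098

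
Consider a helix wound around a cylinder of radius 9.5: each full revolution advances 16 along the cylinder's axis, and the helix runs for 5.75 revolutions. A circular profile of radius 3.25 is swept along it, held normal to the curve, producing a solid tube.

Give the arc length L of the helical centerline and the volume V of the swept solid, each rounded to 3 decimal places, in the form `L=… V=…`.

L=355.335 V=11791.122

2πR = 2π·9.5 = 59.690260
per-turn = √(59.690260² + 16²) = √(3562.9272 + 256) = √3818.9272 = 61.797469
L = 5.75 × 61.797469 = 355.335447
V = π·3.25² × L = 33.183072 × 355.335447 = 11791.121879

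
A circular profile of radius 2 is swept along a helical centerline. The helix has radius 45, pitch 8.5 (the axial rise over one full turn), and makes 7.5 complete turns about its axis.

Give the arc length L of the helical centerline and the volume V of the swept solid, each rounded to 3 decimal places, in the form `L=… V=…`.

2πR = 2π·45 = 282.743339
per-turn = √(282.743339² + 8.5²) = √(79943.7956 + 72.25) = √80016.0456 = 282.871076
L = 7.5 × 282.871076 = 2121.533070
V = π·2² × L = 12.566371 × 2121.533070 = 26659.970830

L=2121.533 V=26659.971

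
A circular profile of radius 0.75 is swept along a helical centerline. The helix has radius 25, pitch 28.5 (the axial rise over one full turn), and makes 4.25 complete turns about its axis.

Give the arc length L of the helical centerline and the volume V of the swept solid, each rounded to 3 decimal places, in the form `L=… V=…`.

2πR = 2π·25 = 157.079633
per-turn = √(157.079633² + 28.5²) = √(24674.0110 + 812.25) = √25486.2610 = 159.644170
L = 4.25 × 159.644170 = 678.487722
V = π·0.75² × L = 1.767146 × 678.487722 = 1198.986775

L=678.488 V=1198.987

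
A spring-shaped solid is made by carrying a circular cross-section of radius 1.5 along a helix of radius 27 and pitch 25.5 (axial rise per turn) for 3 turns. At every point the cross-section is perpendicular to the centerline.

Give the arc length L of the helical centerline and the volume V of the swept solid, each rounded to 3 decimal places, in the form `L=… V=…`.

L=514.655 V=3637.884

2πR = 2π·27 = 169.646003
per-turn = √(169.646003² + 25.5²) = √(28779.7664 + 650.25) = √29430.0164 = 171.551789
L = 3 × 171.551789 = 514.655368
V = π·1.5² × L = 7.068583 × 514.655368 = 3637.884428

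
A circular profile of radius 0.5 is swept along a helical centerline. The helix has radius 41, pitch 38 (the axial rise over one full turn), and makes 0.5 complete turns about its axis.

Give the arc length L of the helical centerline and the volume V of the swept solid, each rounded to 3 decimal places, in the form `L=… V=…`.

L=130.199 V=102.258

2πR = 2π·41 = 257.610598
per-turn = √(257.610598² + 38²) = √(66363.2200 + 1444) = √67807.2200 = 260.398195
L = 0.5 × 260.398195 = 130.199098
V = π·0.5² × L = 0.785398 × 130.199098 = 102.258132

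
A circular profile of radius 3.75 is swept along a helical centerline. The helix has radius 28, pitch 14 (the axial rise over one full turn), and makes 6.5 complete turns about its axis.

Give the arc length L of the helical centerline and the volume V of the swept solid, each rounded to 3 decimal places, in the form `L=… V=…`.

2πR = 2π·28 = 175.929189
per-turn = √(175.929189² + 14²) = √(30951.0794 + 196) = √31147.0794 = 176.485352
L = 6.5 × 176.485352 = 1147.154787
V = π·3.75² × L = 44.178647 × 1147.154787 = 50679.746023

L=1147.155 V=50679.746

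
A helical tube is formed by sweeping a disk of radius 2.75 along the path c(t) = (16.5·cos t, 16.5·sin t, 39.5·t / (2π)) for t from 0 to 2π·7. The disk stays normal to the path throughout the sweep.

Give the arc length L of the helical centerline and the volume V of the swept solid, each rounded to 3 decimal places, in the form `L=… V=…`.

L=776.598 V=18450.640

2πR = 2π·16.5 = 103.672558
per-turn = √(103.672558² + 39.5²) = √(10747.9992 + 1560.25) = √12308.2492 = 110.942549
L = 7 × 110.942549 = 776.597843
V = π·2.75² × L = 23.758294 × 776.597843 = 18450.640228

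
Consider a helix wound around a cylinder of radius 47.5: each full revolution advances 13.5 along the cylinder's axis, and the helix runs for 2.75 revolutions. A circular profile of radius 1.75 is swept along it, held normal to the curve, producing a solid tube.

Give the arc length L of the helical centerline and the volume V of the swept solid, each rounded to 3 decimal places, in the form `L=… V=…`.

2πR = 2π·47.5 = 298.451302
per-turn = √(298.451302² + 13.5²) = √(89073.1797 + 182.25) = √89255.4297 = 298.756472
L = 2.75 × 298.756472 = 821.580299
V = π·1.75² × L = 9.621128 × 821.580299 = 7904.528807

L=821.580 V=7904.529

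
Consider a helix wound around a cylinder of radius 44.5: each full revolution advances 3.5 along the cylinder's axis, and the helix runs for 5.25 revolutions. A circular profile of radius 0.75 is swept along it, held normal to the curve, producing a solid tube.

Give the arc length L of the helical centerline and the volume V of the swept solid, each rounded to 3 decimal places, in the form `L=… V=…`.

L=1468.024 V=2594.213

2πR = 2π·44.5 = 279.601746
per-turn = √(279.601746² + 3.5²) = √(78177.1365 + 12.25) = √78189.3865 = 279.623651
L = 5.25 × 279.623651 = 1468.024170
V = π·0.75² × L = 1.767146 × 1468.024170 = 2594.212846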